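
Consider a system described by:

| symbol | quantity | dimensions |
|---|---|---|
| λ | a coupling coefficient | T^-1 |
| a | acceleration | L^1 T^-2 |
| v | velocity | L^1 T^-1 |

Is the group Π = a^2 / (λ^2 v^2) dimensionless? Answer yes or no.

yes

Sum the exponent of each base dimension across the product:
  L: −2·[λ]_L + 2·[a]_L − 2·[v]_L = −2·(0) + 2·(1) − 2·(1) = 0
  T: −2·[λ]_T + 2·[a]_T − 2·[v]_T = −2·(-1) + 2·(-2) − 2·(-1) = 0
All base exponents vanish — dimensionless.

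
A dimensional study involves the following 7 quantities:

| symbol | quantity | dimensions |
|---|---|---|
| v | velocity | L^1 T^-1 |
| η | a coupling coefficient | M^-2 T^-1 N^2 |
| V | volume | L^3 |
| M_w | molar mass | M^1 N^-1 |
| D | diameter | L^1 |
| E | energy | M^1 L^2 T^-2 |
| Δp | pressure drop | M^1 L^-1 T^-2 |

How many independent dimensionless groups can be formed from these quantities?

There are 7 variables and 4 base dimensions (M, L, T, N).
The dimension matrix has rank 4.
Independent dimensionless groups: 7 − 4 = 3.

3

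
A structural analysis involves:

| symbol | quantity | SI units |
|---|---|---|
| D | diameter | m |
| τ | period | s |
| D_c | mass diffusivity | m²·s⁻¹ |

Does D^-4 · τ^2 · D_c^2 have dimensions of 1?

yes

Sum the exponent of each base dimension across the product:
  L: −4·[D]_L + 2·[τ]_L + 2·[D_c]_L = −4·(1) + 2·(0) + 2·(2) = 0
  T: −4·[D]_T + 2·[τ]_T + 2·[D_c]_T = −4·(0) + 2·(1) + 2·(-1) = 0
All base exponents vanish — dimensionless.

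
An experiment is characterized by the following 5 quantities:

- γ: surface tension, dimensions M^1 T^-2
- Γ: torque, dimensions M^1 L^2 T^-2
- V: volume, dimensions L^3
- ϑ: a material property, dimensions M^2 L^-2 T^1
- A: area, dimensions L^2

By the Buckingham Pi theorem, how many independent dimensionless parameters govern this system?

2

There are 5 variables and 3 base dimensions (M, L, T).
The dimension matrix has rank 3.
Independent dimensionless groups: 5 − 3 = 2.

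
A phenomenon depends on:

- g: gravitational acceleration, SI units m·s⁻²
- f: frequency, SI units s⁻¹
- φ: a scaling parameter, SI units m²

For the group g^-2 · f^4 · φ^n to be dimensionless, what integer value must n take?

1

Balance the L exponent: (2)·n from φ, plus −2·(1) + 4·(0) = -2 from the rest, must sum to zero.
2n − 2 = 0, so n = 1.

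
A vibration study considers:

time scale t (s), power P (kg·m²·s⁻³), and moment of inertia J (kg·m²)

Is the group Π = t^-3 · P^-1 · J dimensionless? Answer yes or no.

Sum the exponent of each base dimension across the product:
  M: −3·[t]_M − [P]_M + [J]_M = −3·(0) − (1) + (1) = 0
  L: −3·[t]_L − [P]_L + [J]_L = −3·(0) − (2) + (2) = 0
  T: −3·[t]_T − [P]_T + [J]_T = −3·(1) − (-3) + (0) = 0
All base exponents vanish — dimensionless.

yes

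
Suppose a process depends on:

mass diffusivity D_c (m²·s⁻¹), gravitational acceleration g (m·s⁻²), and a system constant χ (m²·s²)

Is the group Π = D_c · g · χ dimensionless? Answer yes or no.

Sum the exponent of each base dimension across the product:
  L: [D_c]_L + [g]_L + [χ]_L = (2) + (1) + (2) = 5
  T: [D_c]_T + [g]_T + [χ]_T = (-1) + (-2) + (2) = -1
Net dimensions [L⁵ T⁻¹] ≠ [1] — not dimensionless.

no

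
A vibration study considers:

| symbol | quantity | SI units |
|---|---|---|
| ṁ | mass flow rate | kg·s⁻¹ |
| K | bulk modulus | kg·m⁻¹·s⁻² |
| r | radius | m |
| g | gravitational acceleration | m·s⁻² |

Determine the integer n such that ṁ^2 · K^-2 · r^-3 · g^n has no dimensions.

1

Balance the L exponent: (1)·n from g, plus 2·(0) − 2·(-1) − 3·(1) = -1 from the rest, must sum to zero.
n − 1 = 0, so n = 1.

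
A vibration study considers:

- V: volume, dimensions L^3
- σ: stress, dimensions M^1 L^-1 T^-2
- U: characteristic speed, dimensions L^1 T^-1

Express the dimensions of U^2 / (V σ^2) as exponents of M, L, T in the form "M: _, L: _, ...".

M: -2, L: 1, T: 2

Collect each base-dimension exponent across the product:
  M: −(0) − 2·(1) + 2·(0) = -2
  L: −(3) − 2·(-1) + 2·(1) = 1
  T: −(0) − 2·(-2) + 2·(-1) = 2
So the dimensions are [M⁻² L T²].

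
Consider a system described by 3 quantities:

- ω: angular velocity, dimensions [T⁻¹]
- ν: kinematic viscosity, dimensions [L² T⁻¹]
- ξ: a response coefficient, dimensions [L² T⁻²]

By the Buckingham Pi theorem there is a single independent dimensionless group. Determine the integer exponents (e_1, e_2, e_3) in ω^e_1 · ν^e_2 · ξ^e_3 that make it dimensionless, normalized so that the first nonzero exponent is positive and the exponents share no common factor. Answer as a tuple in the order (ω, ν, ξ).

L: e_1·(0) + e_2·(2) + e_3·(2) = 0
T: e_1·(-1) + e_2·(-1) + e_3·(-2) = 0
Solving this homogeneous linear system for the smallest-integer solution (first nonzero entry positive) gives (1, 1, -1).

(1, 1, -1)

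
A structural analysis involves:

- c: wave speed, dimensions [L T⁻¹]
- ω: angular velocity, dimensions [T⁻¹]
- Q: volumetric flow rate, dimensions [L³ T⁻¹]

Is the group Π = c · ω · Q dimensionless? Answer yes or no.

Sum the exponent of each base dimension across the product:
  L: [c]_L + [ω]_L + [Q]_L = (1) + (0) + (3) = 4
  T: [c]_T + [ω]_T + [Q]_T = (-1) + (-1) + (-1) = -3
Net dimensions [L⁴ T⁻³] ≠ [1] — not dimensionless.

no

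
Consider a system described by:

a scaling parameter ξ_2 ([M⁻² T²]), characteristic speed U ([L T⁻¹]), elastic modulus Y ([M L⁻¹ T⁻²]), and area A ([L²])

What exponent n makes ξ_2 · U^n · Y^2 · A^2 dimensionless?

Balance the L exponent: (1)·n from U, plus (0) + 2·(-1) + 2·(2) = 2 from the rest, must sum to zero.
n + 2 = 0, so n = -2.

-2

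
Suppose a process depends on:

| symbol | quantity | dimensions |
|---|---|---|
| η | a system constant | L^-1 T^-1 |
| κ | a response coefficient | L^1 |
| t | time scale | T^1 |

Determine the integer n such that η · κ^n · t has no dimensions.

1

Balance the L exponent: (1)·n from κ, plus (-1) + (0) = -1 from the rest, must sum to zero.
n − 1 = 0, so n = 1.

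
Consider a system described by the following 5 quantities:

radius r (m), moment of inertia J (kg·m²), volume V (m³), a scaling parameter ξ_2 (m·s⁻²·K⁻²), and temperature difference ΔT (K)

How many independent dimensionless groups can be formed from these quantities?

There are 5 variables and 4 base dimensions (M, L, T, Θ).
The dimension matrix has rank 4.
Independent dimensionless groups: 5 − 4 = 1.

1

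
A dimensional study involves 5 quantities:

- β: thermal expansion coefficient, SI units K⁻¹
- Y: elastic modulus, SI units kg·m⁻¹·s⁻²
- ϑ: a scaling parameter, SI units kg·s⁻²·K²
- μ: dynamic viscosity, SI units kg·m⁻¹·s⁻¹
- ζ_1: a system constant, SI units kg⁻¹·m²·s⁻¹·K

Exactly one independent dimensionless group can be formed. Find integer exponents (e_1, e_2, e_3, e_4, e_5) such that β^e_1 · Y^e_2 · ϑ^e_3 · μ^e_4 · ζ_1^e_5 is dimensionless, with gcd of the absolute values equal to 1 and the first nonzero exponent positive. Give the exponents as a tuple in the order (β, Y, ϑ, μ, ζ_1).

M: e_1·(0) + e_2·(1) + e_3·(1) + e_4·(1) + e_5·(-1) = 0
L: e_1·(0) + e_2·(-1) + e_3·(0) + e_4·(-1) + e_5·(2) = 0
T: e_1·(0) + e_2·(-2) + e_3·(-2) + e_4·(-1) + e_5·(-1) = 0
Θ: e_1·(-1) + e_2·(0) + e_3·(2) + e_4·(0) + e_5·(1) = 0
Solving this homogeneous linear system for the smallest-integer solution (first nonzero entry positive) gives (1, 1, 1, -3, -1).

(1, 1, 1, -3, -1)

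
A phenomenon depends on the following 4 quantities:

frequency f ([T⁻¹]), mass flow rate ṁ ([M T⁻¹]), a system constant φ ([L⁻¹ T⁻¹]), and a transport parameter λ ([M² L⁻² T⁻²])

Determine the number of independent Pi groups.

1

There are 4 variables and 3 base dimensions (M, L, T).
The dimension matrix has rank 3.
Independent dimensionless groups: 4 − 3 = 1.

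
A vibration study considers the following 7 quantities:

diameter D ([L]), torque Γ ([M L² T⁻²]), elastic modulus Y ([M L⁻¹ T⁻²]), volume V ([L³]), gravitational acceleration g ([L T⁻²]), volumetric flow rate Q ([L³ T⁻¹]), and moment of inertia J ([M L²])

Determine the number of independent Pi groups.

There are 7 variables and 3 base dimensions (M, L, T).
The dimension matrix has rank 3.
Independent dimensionless groups: 7 − 3 = 4.

4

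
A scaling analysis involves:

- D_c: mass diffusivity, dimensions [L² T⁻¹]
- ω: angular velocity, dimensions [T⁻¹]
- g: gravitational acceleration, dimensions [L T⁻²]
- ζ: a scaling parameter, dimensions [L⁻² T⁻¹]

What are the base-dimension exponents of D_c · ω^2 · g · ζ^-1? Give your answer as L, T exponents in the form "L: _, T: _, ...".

L: 5, T: -4

Collect each base-dimension exponent across the product:
  L: (2) + 2·(0) + (1) − (-2) = 5
  T: (-1) + 2·(-1) + (-2) − (-1) = -4
So the dimensions are [L⁵ T⁻⁴].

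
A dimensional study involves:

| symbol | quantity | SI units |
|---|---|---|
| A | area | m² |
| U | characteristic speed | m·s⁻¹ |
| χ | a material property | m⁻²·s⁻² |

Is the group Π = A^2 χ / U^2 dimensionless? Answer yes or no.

yes

Sum the exponent of each base dimension across the product:
  M: 2·[A]_M − 2·[U]_M + [χ]_M = 2·(0) − 2·(0) + (0) = 0
  L: 2·[A]_L − 2·[U]_L + [χ]_L = 2·(2) − 2·(1) + (-2) = 0
  T: 2·[A]_T − 2·[U]_T + [χ]_T = 2·(0) − 2·(-1) + (-2) = 0
All base exponents vanish — dimensionless.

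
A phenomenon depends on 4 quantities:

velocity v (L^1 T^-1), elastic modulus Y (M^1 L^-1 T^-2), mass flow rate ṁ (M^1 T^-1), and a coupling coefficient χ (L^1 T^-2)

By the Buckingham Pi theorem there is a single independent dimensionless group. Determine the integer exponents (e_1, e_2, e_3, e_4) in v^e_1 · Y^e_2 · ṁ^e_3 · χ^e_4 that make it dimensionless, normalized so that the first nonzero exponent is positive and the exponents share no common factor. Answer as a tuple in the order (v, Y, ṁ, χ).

(3, 1, -1, -2)

M: e_1·(0) + e_2·(1) + e_3·(1) + e_4·(0) = 0
L: e_1·(1) + e_2·(-1) + e_3·(0) + e_4·(1) = 0
T: e_1·(-1) + e_2·(-2) + e_3·(-1) + e_4·(-2) = 0
Solving this homogeneous linear system for the smallest-integer solution (first nonzero entry positive) gives (3, 1, -1, -2).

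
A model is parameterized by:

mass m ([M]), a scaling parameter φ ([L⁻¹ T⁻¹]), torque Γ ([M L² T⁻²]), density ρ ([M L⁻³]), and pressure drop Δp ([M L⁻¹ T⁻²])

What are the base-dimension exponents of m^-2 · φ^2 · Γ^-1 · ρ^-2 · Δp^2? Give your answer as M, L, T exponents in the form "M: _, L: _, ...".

M: -3, L: 0, T: -4

Collect each base-dimension exponent across the product:
  M: −2·(1) + 2·(0) − (1) − 2·(1) + 2·(1) = -3
  L: −2·(0) + 2·(-1) − (2) − 2·(-3) + 2·(-1) = 0
  T: −2·(0) + 2·(-1) − (-2) − 2·(0) + 2·(-2) = -4
So the dimensions are [M⁻³ T⁻⁴].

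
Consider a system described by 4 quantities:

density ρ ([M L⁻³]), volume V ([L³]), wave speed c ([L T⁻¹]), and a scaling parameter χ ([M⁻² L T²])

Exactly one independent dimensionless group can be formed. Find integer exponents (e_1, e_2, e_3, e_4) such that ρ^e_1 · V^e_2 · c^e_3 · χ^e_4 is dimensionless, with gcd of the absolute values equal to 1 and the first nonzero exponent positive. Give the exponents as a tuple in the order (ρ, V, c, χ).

(2, 1, 2, 1)

M: e_1·(1) + e_2·(0) + e_3·(0) + e_4·(-2) = 0
L: e_1·(-3) + e_2·(3) + e_3·(1) + e_4·(1) = 0
T: e_1·(0) + e_2·(0) + e_3·(-1) + e_4·(2) = 0
Solving this homogeneous linear system for the smallest-integer solution (first nonzero entry positive) gives (2, 1, 2, 1).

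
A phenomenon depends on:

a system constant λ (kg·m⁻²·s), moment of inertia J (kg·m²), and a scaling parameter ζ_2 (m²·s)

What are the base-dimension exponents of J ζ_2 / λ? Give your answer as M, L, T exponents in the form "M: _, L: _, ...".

M: 0, L: 6, T: 0

Collect each base-dimension exponent across the product:
  M: −(1) + (1) + (0) = 0
  L: −(-2) + (2) + (2) = 6
  T: −(1) + (0) + (1) = 0
So the dimensions are [L⁶].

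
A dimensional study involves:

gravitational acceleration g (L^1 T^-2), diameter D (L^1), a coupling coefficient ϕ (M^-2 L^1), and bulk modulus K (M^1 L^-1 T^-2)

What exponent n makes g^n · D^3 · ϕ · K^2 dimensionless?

-2

Balance the L exponent: (1)·n from g, plus 3·(1) + (1) + 2·(-1) = 2 from the rest, must sum to zero.
n + 2 = 0, so n = -2.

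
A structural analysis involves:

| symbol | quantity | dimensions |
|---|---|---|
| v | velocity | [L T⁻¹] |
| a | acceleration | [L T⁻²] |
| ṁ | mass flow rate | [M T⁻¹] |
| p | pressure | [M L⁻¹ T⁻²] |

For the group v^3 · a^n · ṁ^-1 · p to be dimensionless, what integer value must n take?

-2

Balance the L exponent: (1)·n from a, plus 3·(1) − (0) + (-1) = 2 from the rest, must sum to zero.
n + 2 = 0, so n = -2.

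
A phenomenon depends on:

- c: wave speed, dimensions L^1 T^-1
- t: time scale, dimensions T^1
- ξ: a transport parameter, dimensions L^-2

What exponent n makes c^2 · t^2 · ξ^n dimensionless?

Balance the L exponent: (-2)·n from ξ, plus 2·(1) + 2·(0) = 2 from the rest, must sum to zero.
-2n + 2 = 0, so n = 1.

1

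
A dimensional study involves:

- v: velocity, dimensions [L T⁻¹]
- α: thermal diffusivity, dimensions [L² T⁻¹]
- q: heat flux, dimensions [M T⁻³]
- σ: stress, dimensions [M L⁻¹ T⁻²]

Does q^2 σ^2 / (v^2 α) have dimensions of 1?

Sum the exponent of each base dimension across the product:
  M: −2·[v]_M − [α]_M + 2·[q]_M + 2·[σ]_M = −2·(0) − (0) + 2·(1) + 2·(1) = 4
  L: −2·[v]_L − [α]_L + 2·[q]_L + 2·[σ]_L = −2·(1) − (2) + 2·(0) + 2·(-1) = -6
  T: −2·[v]_T − [α]_T + 2·[q]_T + 2·[σ]_T = −2·(-1) − (-1) + 2·(-3) + 2·(-2) = -7
Net dimensions [M⁴ L⁻⁶ T⁻⁷] ≠ [1] — not dimensionless.

no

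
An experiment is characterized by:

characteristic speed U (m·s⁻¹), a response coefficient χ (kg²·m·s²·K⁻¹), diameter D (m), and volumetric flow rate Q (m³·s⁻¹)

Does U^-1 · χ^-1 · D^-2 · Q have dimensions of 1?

Sum the exponent of each base dimension across the product:
  M: −[U]_M − [χ]_M − 2·[D]_M + [Q]_M = −(0) − (2) − 2·(0) + (0) = -2
  L: −[U]_L − [χ]_L − 2·[D]_L + [Q]_L = −(1) − (1) − 2·(1) + (3) = -1
  T: −[U]_T − [χ]_T − 2·[D]_T + [Q]_T = −(-1) − (2) − 2·(0) + (-1) = -2
  Θ: −[U]_Θ − [χ]_Θ − 2·[D]_Θ + [Q]_Θ = −(0) − (-1) − 2·(0) + (0) = 1
Net dimensions [M⁻² L⁻¹ T⁻² Θ] ≠ [1] — not dimensionless.

no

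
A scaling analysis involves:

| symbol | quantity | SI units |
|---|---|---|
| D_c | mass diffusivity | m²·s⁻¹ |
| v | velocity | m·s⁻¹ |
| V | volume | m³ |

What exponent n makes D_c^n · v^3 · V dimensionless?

Balance the L exponent: (2)·n from D_c, plus 3·(1) + (3) = 6 from the rest, must sum to zero.
2n + 6 = 0, so n = -3.

-3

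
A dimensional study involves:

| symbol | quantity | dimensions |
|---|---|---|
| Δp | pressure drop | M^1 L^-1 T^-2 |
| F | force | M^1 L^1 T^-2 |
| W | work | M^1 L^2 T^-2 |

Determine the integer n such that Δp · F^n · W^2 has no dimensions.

Balance the M exponent: (1)·n from F, plus (1) + 2·(1) = 3 from the rest, must sum to zero.
n + 3 = 0, so n = -3.

-3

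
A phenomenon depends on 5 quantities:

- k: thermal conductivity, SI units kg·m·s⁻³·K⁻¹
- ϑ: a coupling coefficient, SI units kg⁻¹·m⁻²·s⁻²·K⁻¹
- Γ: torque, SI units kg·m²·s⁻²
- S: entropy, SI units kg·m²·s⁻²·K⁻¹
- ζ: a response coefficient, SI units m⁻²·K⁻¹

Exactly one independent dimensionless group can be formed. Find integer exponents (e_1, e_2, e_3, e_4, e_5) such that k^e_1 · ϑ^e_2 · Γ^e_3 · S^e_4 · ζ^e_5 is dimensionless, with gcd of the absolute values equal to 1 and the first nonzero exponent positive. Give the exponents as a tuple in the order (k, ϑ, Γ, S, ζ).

M: e_1·(1) + e_2·(-1) + e_3·(1) + e_4·(1) + e_5·(0) = 0
L: e_1·(1) + e_2·(-2) + e_3·(2) + e_4·(2) + e_5·(-2) = 0
T: e_1·(-3) + e_2·(-2) + e_3·(-2) + e_4·(-2) + e_5·(0) = 0
Θ: e_1·(-1) + e_2·(-1) + e_3·(0) + e_4·(-1) + e_5·(-1) = 0
Solving this homogeneous linear system for the smallest-integer solution (first nonzero entry positive) gives (4, -1, -4, -1, -2).

(4, -1, -4, -1, -2)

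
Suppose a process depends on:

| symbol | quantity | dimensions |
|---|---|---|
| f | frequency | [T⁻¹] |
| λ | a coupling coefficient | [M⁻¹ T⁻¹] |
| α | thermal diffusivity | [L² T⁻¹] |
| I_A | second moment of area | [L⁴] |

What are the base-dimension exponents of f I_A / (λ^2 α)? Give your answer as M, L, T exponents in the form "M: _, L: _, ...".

Collect each base-dimension exponent across the product:
  M: (0) − 2·(-1) − (0) + (0) = 2
  L: (0) − 2·(0) − (2) + (4) = 2
  T: (-1) − 2·(-1) − (-1) + (0) = 2
So the dimensions are [M² L² T²].

M: 2, L: 2, T: 2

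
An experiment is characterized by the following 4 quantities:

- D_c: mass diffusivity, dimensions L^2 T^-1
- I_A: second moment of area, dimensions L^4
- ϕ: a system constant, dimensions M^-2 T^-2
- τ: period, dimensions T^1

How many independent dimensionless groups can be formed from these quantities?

1

There are 4 variables and 3 base dimensions (M, L, T).
The dimension matrix has rank 3.
Independent dimensionless groups: 4 − 3 = 1.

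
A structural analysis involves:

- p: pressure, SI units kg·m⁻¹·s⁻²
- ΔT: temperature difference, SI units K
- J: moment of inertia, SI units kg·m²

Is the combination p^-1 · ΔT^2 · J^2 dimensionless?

no

Sum the exponent of each base dimension across the product:
  M: −[p]_M + 2·[ΔT]_M + 2·[J]_M = −(1) + 2·(0) + 2·(1) = 1
  L: −[p]_L + 2·[ΔT]_L + 2·[J]_L = −(-1) + 2·(0) + 2·(2) = 5
  T: −[p]_T + 2·[ΔT]_T + 2·[J]_T = −(-2) + 2·(0) + 2·(0) = 2
  Θ: −[p]_Θ + 2·[ΔT]_Θ + 2·[J]_Θ = −(0) + 2·(1) + 2·(0) = 2
Net dimensions [M L⁵ T² Θ²] ≠ [1] — not dimensionless.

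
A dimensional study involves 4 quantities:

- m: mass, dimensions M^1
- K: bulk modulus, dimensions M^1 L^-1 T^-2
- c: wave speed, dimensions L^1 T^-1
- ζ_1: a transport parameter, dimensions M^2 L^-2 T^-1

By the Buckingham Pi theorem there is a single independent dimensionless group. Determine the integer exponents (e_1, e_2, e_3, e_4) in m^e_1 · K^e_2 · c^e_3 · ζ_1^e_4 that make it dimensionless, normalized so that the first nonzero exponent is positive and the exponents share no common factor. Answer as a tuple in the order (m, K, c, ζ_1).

(1, 1, -1, -1)

M: e_1·(1) + e_2·(1) + e_3·(0) + e_4·(2) = 0
L: e_1·(0) + e_2·(-1) + e_3·(1) + e_4·(-2) = 0
T: e_1·(0) + e_2·(-2) + e_3·(-1) + e_4·(-1) = 0
Solving this homogeneous linear system for the smallest-integer solution (first nonzero entry positive) gives (1, 1, -1, -1).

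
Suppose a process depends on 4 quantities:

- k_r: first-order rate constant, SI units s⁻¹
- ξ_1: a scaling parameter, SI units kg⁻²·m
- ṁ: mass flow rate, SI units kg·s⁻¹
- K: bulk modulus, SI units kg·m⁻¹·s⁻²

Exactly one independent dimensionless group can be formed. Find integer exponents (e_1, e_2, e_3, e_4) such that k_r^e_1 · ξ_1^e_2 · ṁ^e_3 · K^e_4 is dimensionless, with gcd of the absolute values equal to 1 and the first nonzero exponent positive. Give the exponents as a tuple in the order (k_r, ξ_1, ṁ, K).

M: e_1·(0) + e_2·(-2) + e_3·(1) + e_4·(1) = 0
L: e_1·(0) + e_2·(1) + e_3·(0) + e_4·(-1) = 0
T: e_1·(-1) + e_2·(0) + e_3·(-1) + e_4·(-2) = 0
Solving this homogeneous linear system for the smallest-integer solution (first nonzero entry positive) gives (3, -1, -1, -1).

(3, -1, -1, -1)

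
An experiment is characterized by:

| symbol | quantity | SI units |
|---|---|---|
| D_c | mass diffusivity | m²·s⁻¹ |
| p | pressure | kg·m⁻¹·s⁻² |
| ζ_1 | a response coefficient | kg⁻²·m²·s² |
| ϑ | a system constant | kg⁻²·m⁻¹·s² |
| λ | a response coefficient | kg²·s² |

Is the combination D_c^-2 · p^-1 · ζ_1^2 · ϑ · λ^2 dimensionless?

no

Sum the exponent of each base dimension across the product:
  M: −2·[D_c]_M − [p]_M + 2·[ζ_1]_M + [ϑ]_M + 2·[λ]_M = −2·(0) − (1) + 2·(-2) + (-2) + 2·(2) = -3
  L: −2·[D_c]_L − [p]_L + 2·[ζ_1]_L + [ϑ]_L + 2·[λ]_L = −2·(2) − (-1) + 2·(2) + (-1) + 2·(0) = 0
  T: −2·[D_c]_T − [p]_T + 2·[ζ_1]_T + [ϑ]_T + 2·[λ]_T = −2·(-1) − (-2) + 2·(2) + (2) + 2·(2) = 14
Net dimensions [M⁻³ T¹⁴] ≠ [1] — not dimensionless.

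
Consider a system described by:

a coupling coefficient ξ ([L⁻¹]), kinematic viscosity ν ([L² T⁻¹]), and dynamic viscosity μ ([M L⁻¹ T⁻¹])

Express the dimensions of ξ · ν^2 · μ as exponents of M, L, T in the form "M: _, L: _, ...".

M: 1, L: 2, T: -3

Collect each base-dimension exponent across the product:
  M: (0) + 2·(0) + (1) = 1
  L: (-1) + 2·(2) + (-1) = 2
  T: (0) + 2·(-1) + (-1) = -3
So the dimensions are [M L² T⁻³].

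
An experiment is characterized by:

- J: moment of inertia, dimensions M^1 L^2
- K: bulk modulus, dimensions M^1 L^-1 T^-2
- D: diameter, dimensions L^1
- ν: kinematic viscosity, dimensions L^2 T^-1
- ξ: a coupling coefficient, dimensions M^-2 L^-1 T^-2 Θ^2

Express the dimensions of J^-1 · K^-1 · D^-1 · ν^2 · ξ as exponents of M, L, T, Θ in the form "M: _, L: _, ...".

Collect each base-dimension exponent across the product:
  M: −(1) − (1) − (0) + 2·(0) + (-2) = -4
  L: −(2) − (-1) − (1) + 2·(2) + (-1) = 1
  T: −(0) − (-2) − (0) + 2·(-1) + (-2) = -2
  Θ: −(0) − (0) − (0) + 2·(0) + (2) = 2
So the dimensions are [M⁻⁴ L T⁻² Θ²].

M: -4, L: 1, T: -2, Θ: 2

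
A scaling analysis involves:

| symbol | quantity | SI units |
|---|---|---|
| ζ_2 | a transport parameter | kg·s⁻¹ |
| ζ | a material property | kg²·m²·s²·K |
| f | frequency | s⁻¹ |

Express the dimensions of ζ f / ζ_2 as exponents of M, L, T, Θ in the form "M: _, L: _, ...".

M: 1, L: 2, T: 2, Θ: 1

Collect each base-dimension exponent across the product:
  M: −(1) + (2) + (0) = 1
  L: −(0) + (2) + (0) = 2
  T: −(-1) + (2) + (-1) = 2
  Θ: −(0) + (1) + (0) = 1
So the dimensions are [M L² T² Θ].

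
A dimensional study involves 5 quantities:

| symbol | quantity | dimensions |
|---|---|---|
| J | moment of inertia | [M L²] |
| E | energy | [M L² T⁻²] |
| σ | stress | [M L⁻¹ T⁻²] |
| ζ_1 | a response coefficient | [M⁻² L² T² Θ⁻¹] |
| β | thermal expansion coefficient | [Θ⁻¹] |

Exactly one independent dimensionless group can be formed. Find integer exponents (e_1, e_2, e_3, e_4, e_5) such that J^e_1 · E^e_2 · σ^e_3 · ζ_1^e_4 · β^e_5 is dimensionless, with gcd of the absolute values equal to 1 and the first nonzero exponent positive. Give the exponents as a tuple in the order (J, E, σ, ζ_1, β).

(1, -1, 2, 1, -1)

M: e_1·(1) + e_2·(1) + e_3·(1) + e_4·(-2) + e_5·(0) = 0
L: e_1·(2) + e_2·(2) + e_3·(-1) + e_4·(2) + e_5·(0) = 0
T: e_1·(0) + e_2·(-2) + e_3·(-2) + e_4·(2) + e_5·(0) = 0
Θ: e_1·(0) + e_2·(0) + e_3·(0) + e_4·(-1) + e_5·(-1) = 0
Solving this homogeneous linear system for the smallest-integer solution (first nonzero entry positive) gives (1, -1, 2, 1, -1).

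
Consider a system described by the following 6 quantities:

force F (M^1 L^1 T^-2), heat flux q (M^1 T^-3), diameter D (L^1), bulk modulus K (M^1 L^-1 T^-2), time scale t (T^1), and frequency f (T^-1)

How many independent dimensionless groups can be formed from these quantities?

3

There are 6 variables and 3 base dimensions (M, L, T).
The dimension matrix has rank 3.
Independent dimensionless groups: 6 − 3 = 3.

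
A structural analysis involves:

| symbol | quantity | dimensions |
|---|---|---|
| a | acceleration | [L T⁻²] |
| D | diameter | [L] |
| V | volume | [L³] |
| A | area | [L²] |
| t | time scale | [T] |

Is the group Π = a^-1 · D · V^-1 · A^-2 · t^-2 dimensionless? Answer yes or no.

Sum the exponent of each base dimension across the product:
  L: −[a]_L + [D]_L − [V]_L − 2·[A]_L − 2·[t]_L = −(1) + (1) − (3) − 2·(2) − 2·(0) = -7
  T: −[a]_T + [D]_T − [V]_T − 2·[A]_T − 2·[t]_T = −(-2) + (0) − (0) − 2·(0) − 2·(1) = 0
Net dimensions [L⁻⁷] ≠ [1] — not dimensionless.

no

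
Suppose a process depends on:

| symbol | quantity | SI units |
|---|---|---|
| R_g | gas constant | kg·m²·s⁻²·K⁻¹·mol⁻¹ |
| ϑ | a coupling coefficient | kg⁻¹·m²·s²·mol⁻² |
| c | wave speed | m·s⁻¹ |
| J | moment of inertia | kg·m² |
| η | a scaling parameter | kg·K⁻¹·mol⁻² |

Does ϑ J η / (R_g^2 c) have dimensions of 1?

no

Sum the exponent of each base dimension across the product:
  M: −2·[R_g]_M + [ϑ]_M − [c]_M + [J]_M + [η]_M = −2·(1) + (-1) − (0) + (1) + (1) = -1
  L: −2·[R_g]_L + [ϑ]_L − [c]_L + [J]_L + [η]_L = −2·(2) + (2) − (1) + (2) + (0) = -1
  T: −2·[R_g]_T + [ϑ]_T − [c]_T + [J]_T + [η]_T = −2·(-2) + (2) − (-1) + (0) + (0) = 7
  Θ: −2·[R_g]_Θ + [ϑ]_Θ − [c]_Θ + [J]_Θ + [η]_Θ = −2·(-1) + (0) − (0) + (0) + (-1) = 1
  N: −2·[R_g]_N + [ϑ]_N − [c]_N + [J]_N + [η]_N = −2·(-1) + (-2) − (0) + (0) + (-2) = -2
Net dimensions [M⁻¹ L⁻¹ T⁷ Θ N⁻²] ≠ [1] — not dimensionless.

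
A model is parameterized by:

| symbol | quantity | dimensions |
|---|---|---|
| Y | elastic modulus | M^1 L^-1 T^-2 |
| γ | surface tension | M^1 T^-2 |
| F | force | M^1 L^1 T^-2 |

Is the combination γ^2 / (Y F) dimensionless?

yes

Sum the exponent of each base dimension across the product:
  M: −[Y]_M + 2·[γ]_M − [F]_M = −(1) + 2·(1) − (1) = 0
  L: −[Y]_L + 2·[γ]_L − [F]_L = −(-1) + 2·(0) − (1) = 0
  T: −[Y]_T + 2·[γ]_T − [F]_T = −(-2) + 2·(-2) − (-2) = 0
All base exponents vanish — dimensionless.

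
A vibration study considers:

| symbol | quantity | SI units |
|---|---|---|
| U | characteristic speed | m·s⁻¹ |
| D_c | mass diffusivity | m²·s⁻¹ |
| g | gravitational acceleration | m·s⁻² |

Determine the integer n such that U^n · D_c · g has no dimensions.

Balance the L exponent: (1)·n from U, plus (2) + (1) = 3 from the rest, must sum to zero.
n + 3 = 0, so n = -3.

-3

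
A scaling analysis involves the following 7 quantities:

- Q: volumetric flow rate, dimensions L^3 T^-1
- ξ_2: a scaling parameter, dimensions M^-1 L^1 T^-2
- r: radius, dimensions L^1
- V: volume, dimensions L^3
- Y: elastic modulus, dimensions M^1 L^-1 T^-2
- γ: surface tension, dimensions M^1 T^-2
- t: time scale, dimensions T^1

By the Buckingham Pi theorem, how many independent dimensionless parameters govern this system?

4

There are 7 variables and 3 base dimensions (M, L, T).
The dimension matrix has rank 3.
Independent dimensionless groups: 7 − 3 = 4.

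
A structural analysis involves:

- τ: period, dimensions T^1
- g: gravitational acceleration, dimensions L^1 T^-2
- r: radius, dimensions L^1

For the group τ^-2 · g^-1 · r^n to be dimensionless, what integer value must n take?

Balance the L exponent: (1)·n from r, plus −2·(0) − (1) = -1 from the rest, must sum to zero.
n − 1 = 0, so n = 1.

1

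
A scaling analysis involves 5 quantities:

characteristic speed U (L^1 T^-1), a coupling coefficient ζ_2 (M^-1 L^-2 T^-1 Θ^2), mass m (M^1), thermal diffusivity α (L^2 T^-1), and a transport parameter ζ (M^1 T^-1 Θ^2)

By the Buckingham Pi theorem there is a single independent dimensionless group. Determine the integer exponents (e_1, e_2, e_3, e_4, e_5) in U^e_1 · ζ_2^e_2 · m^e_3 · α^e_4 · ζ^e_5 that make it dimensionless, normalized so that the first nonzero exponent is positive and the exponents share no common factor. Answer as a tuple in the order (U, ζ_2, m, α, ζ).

(2, -1, -2, -2, 1)

M: e_1·(0) + e_2·(-1) + e_3·(1) + e_4·(0) + e_5·(1) = 0
L: e_1·(1) + e_2·(-2) + e_3·(0) + e_4·(2) + e_5·(0) = 0
T: e_1·(-1) + e_2·(-1) + e_3·(0) + e_4·(-1) + e_5·(-1) = 0
Θ: e_1·(0) + e_2·(2) + e_3·(0) + e_4·(0) + e_5·(2) = 0
Solving this homogeneous linear system for the smallest-integer solution (first nonzero entry positive) gives (2, -1, -2, -2, 1).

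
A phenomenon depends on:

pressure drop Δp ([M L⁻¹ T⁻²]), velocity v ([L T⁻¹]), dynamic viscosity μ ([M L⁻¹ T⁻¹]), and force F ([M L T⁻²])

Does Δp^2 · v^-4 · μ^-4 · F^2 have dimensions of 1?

Sum the exponent of each base dimension across the product:
  M: 2·[Δp]_M − 4·[v]_M − 4·[μ]_M + 2·[F]_M = 2·(1) − 4·(0) − 4·(1) + 2·(1) = 0
  L: 2·[Δp]_L − 4·[v]_L − 4·[μ]_L + 2·[F]_L = 2·(-1) − 4·(1) − 4·(-1) + 2·(1) = 0
  T: 2·[Δp]_T − 4·[v]_T − 4·[μ]_T + 2·[F]_T = 2·(-2) − 4·(-1) − 4·(-1) + 2·(-2) = 0
All base exponents vanish — dimensionless.

yes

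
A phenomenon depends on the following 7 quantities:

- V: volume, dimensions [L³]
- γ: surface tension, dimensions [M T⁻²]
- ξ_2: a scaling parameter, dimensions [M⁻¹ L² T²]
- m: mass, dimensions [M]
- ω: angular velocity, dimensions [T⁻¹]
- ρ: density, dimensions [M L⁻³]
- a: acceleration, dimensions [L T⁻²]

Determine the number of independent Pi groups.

4

There are 7 variables and 3 base dimensions (M, L, T).
The dimension matrix has rank 3.
Independent dimensionless groups: 7 − 3 = 4.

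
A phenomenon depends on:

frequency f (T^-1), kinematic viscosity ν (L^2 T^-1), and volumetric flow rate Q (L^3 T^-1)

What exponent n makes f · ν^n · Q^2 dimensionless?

Balance the L exponent: (2)·n from ν, plus (0) + 2·(3) = 6 from the rest, must sum to zero.
2n + 6 = 0, so n = -3.

-3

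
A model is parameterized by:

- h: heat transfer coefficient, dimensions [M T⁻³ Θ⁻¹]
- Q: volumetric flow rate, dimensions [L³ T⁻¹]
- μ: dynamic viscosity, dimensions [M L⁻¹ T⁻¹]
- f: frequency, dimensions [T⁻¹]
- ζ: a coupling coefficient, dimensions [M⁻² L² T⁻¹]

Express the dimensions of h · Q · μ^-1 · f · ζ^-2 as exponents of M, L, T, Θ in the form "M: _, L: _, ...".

Collect each base-dimension exponent across the product:
  M: (1) + (0) − (1) + (0) − 2·(-2) = 4
  L: (0) + (3) − (-1) + (0) − 2·(2) = 0
  T: (-3) + (-1) − (-1) + (-1) − 2·(-1) = -2
  Θ: (-1) + (0) − (0) + (0) − 2·(0) = -1
So the dimensions are [M⁴ T⁻² Θ⁻¹].

M: 4, L: 0, T: -2, Θ: -1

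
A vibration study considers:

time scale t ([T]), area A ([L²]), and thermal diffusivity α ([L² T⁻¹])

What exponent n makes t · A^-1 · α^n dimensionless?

Balance the L exponent: (2)·n from α, plus (0) − (2) = -2 from the rest, must sum to zero.
2n − 2 = 0, so n = 1.

1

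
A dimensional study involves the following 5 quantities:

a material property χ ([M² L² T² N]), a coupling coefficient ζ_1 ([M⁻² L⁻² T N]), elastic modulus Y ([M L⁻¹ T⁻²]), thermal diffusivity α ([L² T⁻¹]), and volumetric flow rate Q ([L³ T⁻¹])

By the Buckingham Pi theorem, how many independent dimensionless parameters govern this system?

1

There are 5 variables and 4 base dimensions (M, L, T, N).
The dimension matrix has rank 4.
Independent dimensionless groups: 5 − 4 = 1.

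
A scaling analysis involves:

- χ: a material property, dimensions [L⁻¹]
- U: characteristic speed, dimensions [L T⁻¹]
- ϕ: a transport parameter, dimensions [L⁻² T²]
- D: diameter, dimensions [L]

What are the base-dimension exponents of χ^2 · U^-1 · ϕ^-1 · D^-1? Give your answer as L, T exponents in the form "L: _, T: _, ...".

L: -2, T: -1

Collect each base-dimension exponent across the product:
  L: 2·(-1) − (1) − (-2) − (1) = -2
  T: 2·(0) − (-1) − (2) − (0) = -1
So the dimensions are [L⁻² T⁻¹].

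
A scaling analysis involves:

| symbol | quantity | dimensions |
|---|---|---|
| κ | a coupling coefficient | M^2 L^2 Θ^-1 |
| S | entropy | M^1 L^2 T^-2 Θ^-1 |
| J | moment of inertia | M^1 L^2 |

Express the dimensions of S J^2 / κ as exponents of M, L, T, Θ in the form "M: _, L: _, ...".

M: 1, L: 4, T: -2, Θ: 0

Collect each base-dimension exponent across the product:
  M: −(2) + (1) + 2·(1) = 1
  L: −(2) + (2) + 2·(2) = 4
  T: −(0) + (-2) + 2·(0) = -2
  Θ: −(-1) + (-1) + 2·(0) = 0
So the dimensions are [M L⁴ T⁻²].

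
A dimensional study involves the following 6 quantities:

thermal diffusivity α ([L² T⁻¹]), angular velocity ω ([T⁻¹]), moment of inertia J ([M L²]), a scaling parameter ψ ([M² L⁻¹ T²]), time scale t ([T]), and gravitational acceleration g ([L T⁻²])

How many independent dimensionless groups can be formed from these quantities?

3

There are 6 variables and 3 base dimensions (M, L, T).
The dimension matrix has rank 3.
Independent dimensionless groups: 6 − 3 = 3.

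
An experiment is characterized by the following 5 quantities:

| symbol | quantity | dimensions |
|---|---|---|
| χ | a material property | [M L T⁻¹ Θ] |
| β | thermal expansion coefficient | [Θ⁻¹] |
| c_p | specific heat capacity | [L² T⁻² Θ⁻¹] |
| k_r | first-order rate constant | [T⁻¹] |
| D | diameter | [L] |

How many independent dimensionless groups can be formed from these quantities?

1

There are 5 variables and 4 base dimensions (M, L, T, Θ).
The dimension matrix has rank 4.
Independent dimensionless groups: 5 − 4 = 1.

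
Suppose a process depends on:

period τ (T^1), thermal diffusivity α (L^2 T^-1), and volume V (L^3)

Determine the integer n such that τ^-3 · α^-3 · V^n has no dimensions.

Balance the L exponent: (3)·n from V, plus −3·(0) − 3·(2) = -6 from the rest, must sum to zero.
3n − 6 = 0, so n = 2.

2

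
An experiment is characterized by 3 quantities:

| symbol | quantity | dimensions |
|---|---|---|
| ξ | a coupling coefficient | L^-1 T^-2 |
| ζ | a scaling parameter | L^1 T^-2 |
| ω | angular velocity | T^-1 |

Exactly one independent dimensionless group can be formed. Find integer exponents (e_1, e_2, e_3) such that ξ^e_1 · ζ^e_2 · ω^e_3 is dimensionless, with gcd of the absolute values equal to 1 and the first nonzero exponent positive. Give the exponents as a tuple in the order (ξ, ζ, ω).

L: e_1·(-1) + e_2·(1) + e_3·(0) = 0
T: e_1·(-2) + e_2·(-2) + e_3·(-1) = 0
Solving this homogeneous linear system for the smallest-integer solution (first nonzero entry positive) gives (1, 1, -4).

(1, 1, -4)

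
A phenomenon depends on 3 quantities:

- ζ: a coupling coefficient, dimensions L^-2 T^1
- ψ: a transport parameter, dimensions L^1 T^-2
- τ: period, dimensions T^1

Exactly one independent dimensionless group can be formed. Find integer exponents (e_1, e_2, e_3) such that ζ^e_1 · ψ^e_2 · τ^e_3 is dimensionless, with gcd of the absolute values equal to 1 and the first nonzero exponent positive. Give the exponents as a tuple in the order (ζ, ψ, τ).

(1, 2, 3)

L: e_1·(-2) + e_2·(1) + e_3·(0) = 0
T: e_1·(1) + e_2·(-2) + e_3·(1) = 0
Solving this homogeneous linear system for the smallest-integer solution (first nonzero entry positive) gives (1, 2, 3).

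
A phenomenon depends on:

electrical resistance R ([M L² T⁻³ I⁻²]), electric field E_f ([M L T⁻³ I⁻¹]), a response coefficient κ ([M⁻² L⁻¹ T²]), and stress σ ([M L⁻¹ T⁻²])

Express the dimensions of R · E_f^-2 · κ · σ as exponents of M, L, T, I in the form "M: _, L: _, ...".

Collect each base-dimension exponent across the product:
  M: (1) − 2·(1) + (-2) + (1) = -2
  L: (2) − 2·(1) + (-1) + (-1) = -2
  T: (-3) − 2·(-3) + (2) + (-2) = 3
  I: (-2) − 2·(-1) + (0) + (0) = 0
So the dimensions are [M⁻² L⁻² T³].

M: -2, L: -2, T: 3, I: 0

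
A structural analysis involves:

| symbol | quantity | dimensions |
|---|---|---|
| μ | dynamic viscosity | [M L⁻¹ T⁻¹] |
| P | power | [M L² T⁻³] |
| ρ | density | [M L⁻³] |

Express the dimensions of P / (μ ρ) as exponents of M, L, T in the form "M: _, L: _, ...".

M: -1, L: 6, T: -2

Collect each base-dimension exponent across the product:
  M: −(1) + (1) − (1) = -1
  L: −(-1) + (2) − (-3) = 6
  T: −(-1) + (-3) − (0) = -2
So the dimensions are [M⁻¹ L⁶ T⁻²].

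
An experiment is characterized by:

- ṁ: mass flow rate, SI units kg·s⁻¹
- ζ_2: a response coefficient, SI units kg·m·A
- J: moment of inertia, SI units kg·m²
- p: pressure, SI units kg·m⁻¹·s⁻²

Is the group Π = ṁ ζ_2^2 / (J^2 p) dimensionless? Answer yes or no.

Sum the exponent of each base dimension across the product:
  M: [ṁ]_M + 2·[ζ_2]_M − 2·[J]_M − [p]_M = (1) + 2·(1) − 2·(1) − (1) = 0
  L: [ṁ]_L + 2·[ζ_2]_L − 2·[J]_L − [p]_L = (0) + 2·(1) − 2·(2) − (-1) = -1
  T: [ṁ]_T + 2·[ζ_2]_T − 2·[J]_T − [p]_T = (-1) + 2·(0) − 2·(0) − (-2) = 1
  I: [ṁ]_I + 2·[ζ_2]_I − 2·[J]_I − [p]_I = (0) + 2·(1) − 2·(0) − (0) = 2
Net dimensions [L⁻¹ T I²] ≠ [1] — not dimensionless.

no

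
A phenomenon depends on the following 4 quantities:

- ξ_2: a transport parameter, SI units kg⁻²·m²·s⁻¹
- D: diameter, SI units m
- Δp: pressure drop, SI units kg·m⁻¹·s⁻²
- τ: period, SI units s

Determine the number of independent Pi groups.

There are 4 variables and 3 base dimensions (M, L, T).
The dimension matrix has rank 3.
Independent dimensionless groups: 4 − 3 = 1.

1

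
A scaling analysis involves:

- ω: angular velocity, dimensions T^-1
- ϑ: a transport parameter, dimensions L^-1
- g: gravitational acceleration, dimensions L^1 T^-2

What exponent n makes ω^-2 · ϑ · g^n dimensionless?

Balance the L exponent: (1)·n from g, plus −2·(0) + (-1) = -1 from the rest, must sum to zero.
n − 1 = 0, so n = 1.

1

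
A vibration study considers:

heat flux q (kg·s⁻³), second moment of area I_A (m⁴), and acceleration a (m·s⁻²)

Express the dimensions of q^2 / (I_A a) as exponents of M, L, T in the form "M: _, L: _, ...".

M: 2, L: -5, T: -4

Collect each base-dimension exponent across the product:
  M: 2·(1) − (0) − (0) = 2
  L: 2·(0) − (4) − (1) = -5
  T: 2·(-3) − (0) − (-2) = -4
So the dimensions are [M² L⁻⁵ T⁻⁴].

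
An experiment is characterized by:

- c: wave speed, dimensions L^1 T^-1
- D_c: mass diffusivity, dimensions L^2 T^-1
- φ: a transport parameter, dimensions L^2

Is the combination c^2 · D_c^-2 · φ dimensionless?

yes

Sum the exponent of each base dimension across the product:
  L: 2·[c]_L − 2·[D_c]_L + [φ]_L = 2·(1) − 2·(2) + (2) = 0
  T: 2·[c]_T − 2·[D_c]_T + [φ]_T = 2·(-1) − 2·(-1) + (0) = 0
All base exponents vanish — dimensionless.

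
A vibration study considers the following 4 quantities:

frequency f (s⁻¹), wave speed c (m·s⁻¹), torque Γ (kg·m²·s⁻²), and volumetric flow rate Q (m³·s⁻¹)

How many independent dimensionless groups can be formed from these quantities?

1

There are 4 variables and 3 base dimensions (M, L, T).
The dimension matrix has rank 3.
Independent dimensionless groups: 4 − 3 = 1.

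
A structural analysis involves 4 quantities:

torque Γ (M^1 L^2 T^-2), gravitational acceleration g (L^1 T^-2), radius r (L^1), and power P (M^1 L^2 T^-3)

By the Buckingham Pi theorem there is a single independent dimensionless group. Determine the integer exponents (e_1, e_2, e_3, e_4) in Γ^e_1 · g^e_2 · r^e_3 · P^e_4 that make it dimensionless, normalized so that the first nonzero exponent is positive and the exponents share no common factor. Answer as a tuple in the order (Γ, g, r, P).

M: e_1·(1) + e_2·(0) + e_3·(0) + e_4·(1) = 0
L: e_1·(2) + e_2·(1) + e_3·(1) + e_4·(2) = 0
T: e_1·(-2) + e_2·(-2) + e_3·(0) + e_4·(-3) = 0
Solving this homogeneous linear system for the smallest-integer solution (first nonzero entry positive) gives (2, 1, -1, -2).

(2, 1, -1, -2)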